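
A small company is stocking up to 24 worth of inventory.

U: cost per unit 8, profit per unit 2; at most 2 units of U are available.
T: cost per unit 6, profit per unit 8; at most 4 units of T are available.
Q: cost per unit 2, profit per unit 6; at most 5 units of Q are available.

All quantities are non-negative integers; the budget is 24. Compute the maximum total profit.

46

Q has the best ratio (6/2); taking only Q gives at most 5×6 = 30 (stopped by the supply cap of 5).
Mixing does better — 2×T and 5×Q: cost 22 ≤ 24, profit 2·8 + 5·6 = 46.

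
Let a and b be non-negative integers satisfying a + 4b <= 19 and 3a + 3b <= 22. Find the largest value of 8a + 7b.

56

The continuous relaxation peaks at (7.33, 0) with value 58.67; rounding to a feasible lattice point costs some objective.
(a,b)=(7,0): 1·7+4·0=7≤19, 3·7+3·0=21≤22, objective 56.
(a,b)=(6,1): 1·6+4·1=10≤19, 3·6+3·1=21≤22, objective 55.
(a,b)=(6,0): 1·6+4·0=6≤19, 3·6+3·0=18≤22, objective 48.
Maximum is 56 at (a,b)=(7,0).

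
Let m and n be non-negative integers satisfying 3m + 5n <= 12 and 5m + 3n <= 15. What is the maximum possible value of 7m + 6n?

21

(m,n)=(3,0): 3·3+5·0=9≤12, 5·3+3·0=15≤15, objective 21.
(m,n)=(2,1): 3·2+5·1=11≤12, 5·2+3·1=13≤15, objective 20.
No feasible integer point exceeds 21.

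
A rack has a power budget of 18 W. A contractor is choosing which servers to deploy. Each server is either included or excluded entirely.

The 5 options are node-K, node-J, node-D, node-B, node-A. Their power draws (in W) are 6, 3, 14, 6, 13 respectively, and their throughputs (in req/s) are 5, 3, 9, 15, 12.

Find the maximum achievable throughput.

23

This is an integer program with binary decision variables.
Allowing fractional choices, the relaxed optimum would be about 26.3, but servers are indivisible.
node-K + node-B: power draw 6 + 6 = 12 ≤ 18, throughput 5 + 15 = 20.
node-J + node-B: power draw 3 + 6 = 9 ≤ 18, throughput 3 + 15 = 18.
node-K + node-J + node-B: power draw 6 + 3 + 6 = 15 ≤ 18, throughput 5 + 3 + 15 = 23.
Best is node-K, node-J, and node-B with total throughput 23.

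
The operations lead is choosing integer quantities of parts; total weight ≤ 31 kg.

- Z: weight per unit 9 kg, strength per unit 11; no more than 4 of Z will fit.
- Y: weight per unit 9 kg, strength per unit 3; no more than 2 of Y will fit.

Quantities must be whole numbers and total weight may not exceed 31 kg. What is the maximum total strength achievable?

33

Take 3×Z: weight 27 ≤ 31, strength 3·11 = 33.
No other integer combination yields more.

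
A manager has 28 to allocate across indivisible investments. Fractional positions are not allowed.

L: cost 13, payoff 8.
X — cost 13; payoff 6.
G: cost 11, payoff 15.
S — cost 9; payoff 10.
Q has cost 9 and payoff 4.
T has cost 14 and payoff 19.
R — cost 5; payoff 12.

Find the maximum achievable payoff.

41

This is an integer program with binary decision variables.
S + T + R: cost 9 + 14 + 5 = 28 ≤ 28, payoff 10 + 19 + 12 = 41.
G + S + R: cost 11 + 9 + 5 = 25 ≤ 28, payoff 15 + 10 + 12 = 37.
Best is S, T, and R with total payoff 41.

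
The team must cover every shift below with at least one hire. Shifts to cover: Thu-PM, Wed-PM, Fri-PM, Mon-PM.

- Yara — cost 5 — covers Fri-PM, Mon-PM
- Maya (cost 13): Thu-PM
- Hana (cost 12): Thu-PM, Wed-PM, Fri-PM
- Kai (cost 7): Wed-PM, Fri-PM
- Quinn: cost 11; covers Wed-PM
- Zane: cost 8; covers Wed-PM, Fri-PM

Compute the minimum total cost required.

Choose Yara and Hana: together they cover Thu-PM, Wed-PM, Fri-PM, Mon-PM — every shift.
Total cost: 5 + 12 = 17.
No cover costs less than 17.

17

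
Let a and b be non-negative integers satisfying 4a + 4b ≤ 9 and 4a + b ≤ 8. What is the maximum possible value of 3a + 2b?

6

(a,b)=(2,0): 4·2+4·0=8≤9, 4·2+1·0=8≤8, objective 6.
(a,b)=(1,1): 4·1+4·1=8≤9, 4·1+1·1=5≤8, objective 5.
(a,b)=(1,0): 4·1+4·0=4≤9, 4·1+1·0=4≤8, objective 3.
(a,b)=(0,1): 4·0+4·1=4≤9, 4·0+1·1=1≤8, objective 2.
No feasible integer point exceeds 6.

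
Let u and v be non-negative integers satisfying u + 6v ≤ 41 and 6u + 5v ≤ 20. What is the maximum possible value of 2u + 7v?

(u,v)=(0,4): 1·0+6·4=24≤41, 6·0+5·4=20≤20, objective 28.
(u,v)=(0,3): 1·0+6·3=18≤41, 6·0+5·3=15≤20, objective 21.
The best lattice point is (0,4), giving 28.

28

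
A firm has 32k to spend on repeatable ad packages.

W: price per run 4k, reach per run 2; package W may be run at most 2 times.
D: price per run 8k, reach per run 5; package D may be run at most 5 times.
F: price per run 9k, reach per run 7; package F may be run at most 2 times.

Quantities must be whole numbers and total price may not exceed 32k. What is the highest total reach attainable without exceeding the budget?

Take 1×W, 1×D, and 2×F: price 30 ≤ 32, reach 1·2 + 1·5 + 2·7 = 21.
F has the best ratio (7/9) and is taken to its limit of 2; remaining capacity is filled optimally with the others.

21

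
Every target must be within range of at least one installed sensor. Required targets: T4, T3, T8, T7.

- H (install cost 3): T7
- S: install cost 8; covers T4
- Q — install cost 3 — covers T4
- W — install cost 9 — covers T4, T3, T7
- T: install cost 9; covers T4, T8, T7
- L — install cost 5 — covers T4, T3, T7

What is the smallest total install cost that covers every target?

14

This is a weighted set-cover instance.
Choose T and L: together they cover T4, T3, T8, T7 — every target.
Total install cost: 9 + 5 = 14.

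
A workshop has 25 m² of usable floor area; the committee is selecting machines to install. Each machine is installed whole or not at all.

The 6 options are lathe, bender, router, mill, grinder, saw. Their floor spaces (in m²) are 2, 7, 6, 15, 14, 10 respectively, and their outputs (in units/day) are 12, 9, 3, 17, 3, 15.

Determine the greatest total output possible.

39

Allowing fractional choices, the relaxed optimum would be about 42.8, but machines are indivisible.
lathe + bender + saw: floor space 2 + 7 + 10 = 19 ≤ 25, output 12 + 9 + 15 = 36.
lathe + bender + mill: floor space 2 + 7 + 15 = 24 ≤ 25, output 12 + 9 + 17 = 38.
lathe + bender + router + saw: floor space 2 + 7 + 6 + 10 = 25 ≤ 25, output 12 + 9 + 3 + 15 = 39.
Best is lathe, bender, router, and saw with total output 39.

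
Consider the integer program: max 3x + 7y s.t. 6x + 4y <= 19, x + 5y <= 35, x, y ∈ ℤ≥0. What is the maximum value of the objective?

The continuous relaxation peaks at (0, 4.75) with value 33.25; rounding to a feasible lattice point costs some objective.
(x,y)=(0,4) is feasible, giving 28.
(x,y)=(1,3) is feasible, giving 24.
(x,y)=(0,3) is feasible, giving 21.
Maximum is 28 at (x,y)=(0,4).

28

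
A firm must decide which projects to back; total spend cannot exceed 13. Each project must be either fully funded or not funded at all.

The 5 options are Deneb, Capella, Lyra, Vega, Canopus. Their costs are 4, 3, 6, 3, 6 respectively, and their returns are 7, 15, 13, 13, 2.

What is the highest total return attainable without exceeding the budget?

This is an integer program with binary decision variables.
Deneb + Capella + Vega: cost 4 + 3 + 3 = 10 ≤ 13, return 7 + 15 + 13 = 35.
Deneb + Capella + Lyra: cost 4 + 3 + 6 = 13 ≤ 13, return 7 + 15 + 13 = 35.
Capella + Lyra + Vega: cost 3 + 6 + 3 = 12 ≤ 13, return 15 + 13 + 13 = 41.
Best is Capella, Lyra, and Vega with total return 41.

41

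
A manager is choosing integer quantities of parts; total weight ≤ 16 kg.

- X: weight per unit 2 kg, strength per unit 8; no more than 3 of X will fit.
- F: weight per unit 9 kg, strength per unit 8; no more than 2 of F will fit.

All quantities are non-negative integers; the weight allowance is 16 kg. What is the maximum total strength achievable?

Take 3×X and 1×F: weight 15 ≤ 16, strength 3·8 + 1·8 = 32.
X has the best ratio (8/2) and is taken to its limit of 3; remaining capacity is filled optimally with the others.

32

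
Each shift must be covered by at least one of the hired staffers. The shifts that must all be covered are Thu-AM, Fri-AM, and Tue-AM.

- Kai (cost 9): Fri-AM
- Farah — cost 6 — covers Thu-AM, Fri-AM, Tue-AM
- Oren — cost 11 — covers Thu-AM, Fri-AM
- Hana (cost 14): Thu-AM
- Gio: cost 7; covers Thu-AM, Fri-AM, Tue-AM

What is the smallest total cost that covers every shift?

Farah alone covers Thu-AM, Fri-AM, Tue-AM — every shift.
Total cost: 6.
No cover costs less than 6.

6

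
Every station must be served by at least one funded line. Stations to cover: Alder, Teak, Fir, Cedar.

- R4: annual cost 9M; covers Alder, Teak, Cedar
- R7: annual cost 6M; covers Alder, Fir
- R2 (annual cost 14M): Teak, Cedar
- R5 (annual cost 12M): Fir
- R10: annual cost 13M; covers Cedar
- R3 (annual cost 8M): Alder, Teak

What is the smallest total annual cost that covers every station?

15

Choose R4 and R7: together they cover Alder, Teak, Fir, Cedar — every station.
Total annual cost: 9 + 6 = 15.
No cover costs less than 15.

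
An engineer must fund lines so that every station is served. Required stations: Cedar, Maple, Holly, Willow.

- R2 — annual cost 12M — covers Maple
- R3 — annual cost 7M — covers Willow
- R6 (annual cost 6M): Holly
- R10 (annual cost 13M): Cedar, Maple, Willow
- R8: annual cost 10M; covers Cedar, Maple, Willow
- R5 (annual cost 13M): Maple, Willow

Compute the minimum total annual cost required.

16

Choose R6 and R8: together they cover Cedar, Maple, Holly, Willow — every station.
Total annual cost: 6 + 10 = 16.
No cover costs less than 16.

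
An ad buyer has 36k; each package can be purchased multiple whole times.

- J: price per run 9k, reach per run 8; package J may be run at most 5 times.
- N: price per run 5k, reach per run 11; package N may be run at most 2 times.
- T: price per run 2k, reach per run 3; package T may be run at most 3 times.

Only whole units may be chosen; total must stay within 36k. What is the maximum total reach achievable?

Take 2×J, 2×N, and 3×T: price 34 ≤ 36, reach 2·8 + 2·11 + 3·3 = 47.
N has the best ratio (11/5) and is taken to its limit of 2; remaining capacity is filled optimally with the others.

47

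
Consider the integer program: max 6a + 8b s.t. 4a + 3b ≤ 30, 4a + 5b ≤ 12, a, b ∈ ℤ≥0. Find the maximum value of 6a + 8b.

(a,b)=(3,0): 4·3+3·0=12≤30, 4·3+5·0=12≤12, objective 18.
(a,b)=(0,2): 4·0+3·2=6≤30, 4·0+5·2=10≤12, objective 16.
No feasible integer point exceeds 18.

18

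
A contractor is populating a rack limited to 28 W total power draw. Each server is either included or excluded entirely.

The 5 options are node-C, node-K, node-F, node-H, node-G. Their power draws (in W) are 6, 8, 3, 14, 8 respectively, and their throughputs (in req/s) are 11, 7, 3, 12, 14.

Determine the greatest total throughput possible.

This is a 0-1 knapsack instance.
Take node-C, node-H, and node-G: power draw 6 + 14 + 8 = 28 ≤ 28, throughput 11 + 12 + 14 = 37.
No other feasible combination does better.

37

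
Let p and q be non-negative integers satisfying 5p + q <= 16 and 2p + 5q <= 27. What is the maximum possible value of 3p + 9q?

Relaxing integrality, the LP optimum is 48.60 at (p,q) = (0, 5.4), which is not an integer point.
(p,q)=(1,5): 5·1+1·5=10≤16, 2·1+5·5=27≤27, objective 48.
(p,q)=(0,5): 5·0+1·5=5≤16, 2·0+5·5=25≤27, objective 45.
(p,q)=(2,4): 5·2+1·4=14≤16, 2·2+5·4=24≤27, objective 42.
(p,q)=(1,4): 5·1+1·4=9≤16, 2·1+5·4=22≤27, objective 39.
The best lattice point is (1,5), giving 48.

48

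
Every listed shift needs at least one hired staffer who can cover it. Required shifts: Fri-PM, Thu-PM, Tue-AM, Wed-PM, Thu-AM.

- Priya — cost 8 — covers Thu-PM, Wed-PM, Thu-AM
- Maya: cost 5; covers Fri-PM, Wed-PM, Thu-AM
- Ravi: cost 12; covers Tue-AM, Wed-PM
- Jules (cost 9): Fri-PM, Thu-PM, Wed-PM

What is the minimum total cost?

Choose Priya, Maya, and Ravi: together they cover Fri-PM, Thu-PM, Tue-AM, Wed-PM, Thu-AM — every shift.
Total cost: 8 + 5 + 12 = 25.
No cover costs less than 25.

25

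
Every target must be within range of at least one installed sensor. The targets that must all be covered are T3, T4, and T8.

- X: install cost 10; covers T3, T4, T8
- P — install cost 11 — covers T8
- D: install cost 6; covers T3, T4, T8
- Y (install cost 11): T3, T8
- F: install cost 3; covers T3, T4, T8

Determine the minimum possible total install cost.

F alone covers T3, T4, T8 — every target.
Total install cost: 3.
No cover costs less than 3.

3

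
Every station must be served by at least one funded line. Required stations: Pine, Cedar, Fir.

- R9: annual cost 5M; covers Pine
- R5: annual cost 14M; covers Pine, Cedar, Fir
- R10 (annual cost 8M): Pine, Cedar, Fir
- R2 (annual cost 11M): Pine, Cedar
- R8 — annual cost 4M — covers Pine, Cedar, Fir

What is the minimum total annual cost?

4

R8 alone covers Pine, Cedar, Fir — every station.
Total annual cost: 4.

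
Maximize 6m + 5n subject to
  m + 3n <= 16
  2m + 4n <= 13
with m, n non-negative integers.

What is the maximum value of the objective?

36

(m,n)=(6,0) is feasible, giving 36.
(m,n)=(5,0) is feasible, giving 30.
Maximum is 36 at (m,n)=(6,0).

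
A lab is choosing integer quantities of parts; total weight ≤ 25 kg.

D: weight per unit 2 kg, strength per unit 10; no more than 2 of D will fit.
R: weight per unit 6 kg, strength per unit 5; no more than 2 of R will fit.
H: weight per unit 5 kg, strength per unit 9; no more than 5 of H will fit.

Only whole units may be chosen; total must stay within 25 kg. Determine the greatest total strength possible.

56

D has the best ratio (10/2); taking only D gives at most 2×10 = 20 (stopped by the supply cap of 2).
Mixing does better — 2×D and 4×H: weight 24 ≤ 25, strength 2·10 + 4·9 = 56.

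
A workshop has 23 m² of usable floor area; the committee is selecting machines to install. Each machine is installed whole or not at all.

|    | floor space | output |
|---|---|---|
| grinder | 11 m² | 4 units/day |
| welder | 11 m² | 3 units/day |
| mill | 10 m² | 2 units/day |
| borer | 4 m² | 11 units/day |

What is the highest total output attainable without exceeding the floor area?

Allowing fractional choices, the relaxed optimum would be about 17.2, but machines are indivisible.
welder + borer: floor space 11 + 4 = 15 ≤ 23, output 3 + 11 = 14.
grinder + borer: floor space 11 + 4 = 15 ≤ 23, output 4 + 11 = 15.
Best is grinder and borer with total output 15.

15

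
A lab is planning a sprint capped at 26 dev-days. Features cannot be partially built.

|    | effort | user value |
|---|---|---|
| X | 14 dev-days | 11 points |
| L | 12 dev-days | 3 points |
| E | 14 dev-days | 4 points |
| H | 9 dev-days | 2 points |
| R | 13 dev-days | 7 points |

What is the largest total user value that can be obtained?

14

Take X and L: effort 14 + 12 = 26 ≤ 26, user value 11 + 3 = 14.
No other feasible combination does better.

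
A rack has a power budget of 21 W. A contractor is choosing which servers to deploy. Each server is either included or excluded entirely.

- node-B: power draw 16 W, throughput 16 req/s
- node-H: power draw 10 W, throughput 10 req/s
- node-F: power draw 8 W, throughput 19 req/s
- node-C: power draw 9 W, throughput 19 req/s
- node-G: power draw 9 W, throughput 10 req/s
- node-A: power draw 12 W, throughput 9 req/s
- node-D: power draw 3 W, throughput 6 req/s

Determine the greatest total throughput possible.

Treat it as a binary knapsack problem.
Allowing fractional choices, the relaxed optimum would be about 45.1, but servers are indivisible.
node-F + node-G + node-D: power draw 8 + 9 + 3 = 20 ≤ 21, throughput 19 + 10 + 6 = 35.
node-F + node-C + node-D: power draw 8 + 9 + 3 = 20 ≤ 21, throughput 19 + 19 + 6 = 44.
node-F + node-C: power draw 8 + 9 = 17 ≤ 21, throughput 19 + 19 = 38.
Best is node-F, node-C, and node-D with total throughput 44.

44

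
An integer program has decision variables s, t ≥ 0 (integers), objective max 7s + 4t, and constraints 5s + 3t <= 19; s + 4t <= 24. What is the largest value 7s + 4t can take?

(s,t)=(2,3): 5·2+3·3=19≤19, 1·2+4·3=14≤24, objective 26.
(s,t)=(3,1): 5·3+3·1=18≤19, 1·3+4·1=7≤24, objective 25.
The best lattice point is (2,3), giving 26.

26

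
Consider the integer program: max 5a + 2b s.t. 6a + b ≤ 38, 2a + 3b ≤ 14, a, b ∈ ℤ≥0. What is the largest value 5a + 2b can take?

30

Relaxing integrality, the LP optimum is 32.25 at (a,b) = (6.25, 0.5), which is not an integer point.
(a,b)=(6,0): 6·6+1·0=36≤38, 2·6+3·0=12≤14, objective 30.
(a,b)=(5,1): 6·5+1·1=31≤38, 2·5+3·1=13≤14, objective 27.
(a,b)=(5,0): 6·5+1·0=30≤38, 2·5+3·0=10≤14, objective 25.
No feasible integer point exceeds 30.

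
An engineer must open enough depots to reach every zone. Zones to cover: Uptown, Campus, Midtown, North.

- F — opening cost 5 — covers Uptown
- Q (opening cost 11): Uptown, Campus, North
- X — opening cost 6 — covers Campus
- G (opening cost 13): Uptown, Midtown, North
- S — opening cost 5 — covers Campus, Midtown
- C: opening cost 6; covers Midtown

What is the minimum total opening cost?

16

Choose Q and S: together they cover Uptown, Campus, Midtown, North — every zone.
Total opening cost: 11 + 5 = 16.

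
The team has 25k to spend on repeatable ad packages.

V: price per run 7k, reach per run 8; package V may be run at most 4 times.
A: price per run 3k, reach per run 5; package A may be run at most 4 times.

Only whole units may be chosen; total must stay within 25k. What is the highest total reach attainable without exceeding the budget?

31

This is a bounded integer knapsack.
A has the best ratio (5/3); taking only A gives at most 4×5 = 20 (stopped by the supply cap of 4).
Mixing does better — 2×V and 3×A: price 23 ≤ 25, reach 2·8 + 3·5 = 31.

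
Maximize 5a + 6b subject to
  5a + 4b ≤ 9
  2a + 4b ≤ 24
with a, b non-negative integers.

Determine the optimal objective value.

12

(a,b)=(0,2): 5·0+4·2=8≤9, 2·0+4·2=8≤24, objective 12.
(a,b)=(1,1): 5·1+4·1=9≤9, 2·1+4·1=6≤24, objective 11.
No feasible integer point exceeds 12.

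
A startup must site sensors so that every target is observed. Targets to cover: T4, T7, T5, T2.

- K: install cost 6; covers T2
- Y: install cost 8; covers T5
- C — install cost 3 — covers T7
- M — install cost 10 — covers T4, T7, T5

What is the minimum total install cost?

The greedy cost-per-new-target heuristic would pick C, M, and K for 19, but a cheaper cover exists.
Choose K and M: together they cover T4, T7, T5, T2 — every target.
Total install cost: 6 + 10 = 16.
No cover costs less than 16.

16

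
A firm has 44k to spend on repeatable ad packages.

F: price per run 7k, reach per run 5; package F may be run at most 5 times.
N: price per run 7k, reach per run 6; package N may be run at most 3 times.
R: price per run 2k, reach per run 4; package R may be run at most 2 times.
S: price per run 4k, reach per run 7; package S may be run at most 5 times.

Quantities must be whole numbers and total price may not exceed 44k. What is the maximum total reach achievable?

R has the best ratio (4/2); taking only R gives at most 2×4 = 8 (stopped by the supply cap of 2).
Mixing does better — 3×N, 1×R, and 5×S: price 43 ≤ 44, reach 3·6 + 1·4 + 5·7 = 57.

57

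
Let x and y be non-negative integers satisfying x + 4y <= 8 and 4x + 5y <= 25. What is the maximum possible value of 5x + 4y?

30

(x,y)=(6,0) is feasible, giving 30.
(x,y)=(5,0) is feasible, giving 25.
No feasible integer point exceeds 30.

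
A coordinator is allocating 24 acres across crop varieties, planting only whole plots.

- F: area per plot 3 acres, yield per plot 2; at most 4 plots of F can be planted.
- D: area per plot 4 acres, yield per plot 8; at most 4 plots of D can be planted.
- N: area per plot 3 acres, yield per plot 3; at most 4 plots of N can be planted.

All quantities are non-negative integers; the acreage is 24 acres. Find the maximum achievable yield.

38

This is a bounded integer knapsack.
1×F, 4×D, and 1×N: area 22 ≤ 24, yield 1·2 + 4·8 + 1·3 = 37.
4×D and 2×N: area 22 ≤ 24, yield 4·8 + 2·3 = 38.
Best is 38.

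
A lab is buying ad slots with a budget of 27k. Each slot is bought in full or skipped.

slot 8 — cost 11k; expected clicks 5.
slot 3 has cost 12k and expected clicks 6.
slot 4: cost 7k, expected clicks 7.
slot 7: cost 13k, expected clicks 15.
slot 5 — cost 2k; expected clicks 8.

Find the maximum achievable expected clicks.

Treat it as a binary knapsack problem.
slot 3 + slot 7 + slot 5: cost 12 + 13 + 2 = 27 ≤ 27, expected clicks 6 + 15 + 8 = 29.
slot 4 + slot 7 + slot 5: cost 7 + 13 + 2 = 22 ≤ 27, expected clicks 7 + 15 + 8 = 30.
slot 8 + slot 7 + slot 5: cost 11 + 13 + 2 = 26 ≤ 27, expected clicks 5 + 15 + 8 = 28.
Best is slot 4, slot 7, and slot 5 with total expected clicks 30.

30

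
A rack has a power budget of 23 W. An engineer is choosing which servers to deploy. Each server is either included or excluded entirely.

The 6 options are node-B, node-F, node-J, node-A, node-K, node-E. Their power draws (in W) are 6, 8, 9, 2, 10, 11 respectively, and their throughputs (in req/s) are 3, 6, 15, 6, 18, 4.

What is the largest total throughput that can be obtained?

39

This is an integer program with binary decision variables.
Take node-J, node-A, and node-K: power draw 9 + 2 + 10 = 21 ≤ 23, throughput 15 + 6 + 18 = 39.
No other feasible combination does better.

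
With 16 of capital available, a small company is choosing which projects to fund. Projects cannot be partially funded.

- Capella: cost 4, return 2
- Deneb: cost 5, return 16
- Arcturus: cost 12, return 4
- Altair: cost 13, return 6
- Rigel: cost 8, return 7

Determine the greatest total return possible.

23

Capella + Deneb: cost 4 + 5 = 9 ≤ 16, return 2 + 16 = 18.
Deneb + Rigel: cost 5 + 8 = 13 ≤ 16, return 16 + 7 = 23.
Deneb: cost 5 ≤ 16, return 16.
Best is Deneb and Rigel with total return 23.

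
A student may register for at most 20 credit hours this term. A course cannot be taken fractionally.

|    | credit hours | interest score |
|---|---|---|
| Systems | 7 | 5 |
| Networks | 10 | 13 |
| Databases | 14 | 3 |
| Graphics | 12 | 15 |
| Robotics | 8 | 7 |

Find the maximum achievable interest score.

22

Networks + Robotics: credit hours 10 + 8 = 18 ≤ 20, interest score 13 + 7 = 20.
Graphics + Robotics: credit hours 12 + 8 = 20 ≤ 20, interest score 15 + 7 = 22.
Systems + Graphics: credit hours 7 + 12 = 19 ≤ 20, interest score 5 + 15 = 20.
Best is Graphics and Robotics with total interest score 22.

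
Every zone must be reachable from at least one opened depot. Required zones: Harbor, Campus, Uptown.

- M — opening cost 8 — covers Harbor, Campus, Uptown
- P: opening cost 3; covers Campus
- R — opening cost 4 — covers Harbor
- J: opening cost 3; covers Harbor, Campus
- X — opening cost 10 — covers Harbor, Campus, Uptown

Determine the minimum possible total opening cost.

The greedy cost-per-new-zone heuristic would pick J and M for 11, but a cheaper cover exists.
M alone covers Harbor, Campus, Uptown — every zone.
Total opening cost: 8.
No cover costs less than 8.

8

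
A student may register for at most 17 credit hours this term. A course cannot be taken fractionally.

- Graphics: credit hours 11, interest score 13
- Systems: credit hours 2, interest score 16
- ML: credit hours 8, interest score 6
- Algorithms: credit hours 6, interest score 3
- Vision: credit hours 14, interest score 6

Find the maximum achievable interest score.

29

Allowing fractional choices, the relaxed optimum would be about 32.0, but courses are indivisible.
Systems + ML + Algorithms: credit hours 2 + 8 + 6 = 16 ≤ 17, interest score 16 + 6 + 3 = 25.
Graphics + Systems: credit hours 11 + 2 = 13 ≤ 17, interest score 13 + 16 = 29.
Best is Graphics and Systems with total interest score 29.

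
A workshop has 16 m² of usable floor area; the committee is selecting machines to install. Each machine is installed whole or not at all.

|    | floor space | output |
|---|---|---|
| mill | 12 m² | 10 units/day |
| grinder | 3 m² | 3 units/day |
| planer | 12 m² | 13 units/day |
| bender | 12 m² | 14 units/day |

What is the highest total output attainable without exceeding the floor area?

17

Take grinder and bender: floor space 3 + 12 = 15 ≤ 16, output 3 + 14 = 17.
No other feasible combination does better.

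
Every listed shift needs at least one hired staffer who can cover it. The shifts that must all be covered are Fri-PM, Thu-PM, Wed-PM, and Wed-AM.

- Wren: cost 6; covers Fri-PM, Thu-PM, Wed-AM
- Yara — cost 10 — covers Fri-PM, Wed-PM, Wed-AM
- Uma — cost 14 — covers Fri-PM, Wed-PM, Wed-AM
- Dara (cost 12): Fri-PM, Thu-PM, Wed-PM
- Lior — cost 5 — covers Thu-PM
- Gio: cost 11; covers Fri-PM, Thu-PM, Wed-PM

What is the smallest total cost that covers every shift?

15

The greedy cost-per-new-shift heuristic would pick Wren and Yara for 16, but a cheaper cover exists.
Choose Yara and Lior: together they cover Fri-PM, Thu-PM, Wed-PM, Wed-AM — every shift.
Total cost: 10 + 5 = 15.
No cover costs less than 15.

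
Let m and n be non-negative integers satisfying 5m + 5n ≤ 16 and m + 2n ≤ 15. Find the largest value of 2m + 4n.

12

The continuous relaxation peaks at (0, 3.2) with value 12.80; rounding to a feasible lattice point costs some objective.
(m,n)=(0,3): 5·0+5·3=15≤16, 1·0+2·3=6≤15, objective 12.
(m,n)=(1,2): 5·1+5·2=15≤16, 1·1+2·2=5≤15, objective 10.
(m,n)=(0,2): 5·0+5·2=10≤16, 1·0+2·2=4≤15, objective 8.
The best lattice point is (0,3), giving 12.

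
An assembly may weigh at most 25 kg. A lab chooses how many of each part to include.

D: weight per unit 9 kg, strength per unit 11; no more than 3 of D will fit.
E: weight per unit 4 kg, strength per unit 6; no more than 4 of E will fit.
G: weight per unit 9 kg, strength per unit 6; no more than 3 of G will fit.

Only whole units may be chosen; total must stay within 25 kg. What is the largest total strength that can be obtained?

35

This is a bounded integer knapsack.
E has the best ratio (6/4); taking only E gives at most 4×6 = 24 (stopped by the supply cap of 4).
Mixing does better — 1×D and 4×E: weight 25 ≤ 25, strength 1·11 + 4·6 = 35.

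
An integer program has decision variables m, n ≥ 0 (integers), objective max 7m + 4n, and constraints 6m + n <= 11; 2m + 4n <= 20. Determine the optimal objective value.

23

The continuous relaxation peaks at (1.09, 4.45) with value 25.45; rounding to a feasible lattice point costs some objective.
(m,n)=(1,4): 6·1+1·4=10≤11, 2·1+4·4=18≤20, objective 23.
(m,n)=(0,5): 6·0+1·5=5≤11, 2·0+4·5=20≤20, objective 20.
Maximum is 23 at (m,n)=(1,4).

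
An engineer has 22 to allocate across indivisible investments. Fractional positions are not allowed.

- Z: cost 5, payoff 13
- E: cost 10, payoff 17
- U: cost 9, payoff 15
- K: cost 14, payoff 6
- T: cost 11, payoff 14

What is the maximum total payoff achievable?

32

Take E and U: cost 10 + 9 = 19 ≤ 22, payoff 17 + 15 = 32.
No other feasible combination does better.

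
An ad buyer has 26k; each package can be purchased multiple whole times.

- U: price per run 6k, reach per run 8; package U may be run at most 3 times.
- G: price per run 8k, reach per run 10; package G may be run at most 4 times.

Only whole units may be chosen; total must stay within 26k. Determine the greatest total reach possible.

U has the best ratio (8/6); taking only U gives at most 3×8 = 24 (stopped by the supply cap of 3).
Mixing does better — 3×U and 1×G: price 26 ≤ 26, reach 3·8 + 1·10 = 34.

34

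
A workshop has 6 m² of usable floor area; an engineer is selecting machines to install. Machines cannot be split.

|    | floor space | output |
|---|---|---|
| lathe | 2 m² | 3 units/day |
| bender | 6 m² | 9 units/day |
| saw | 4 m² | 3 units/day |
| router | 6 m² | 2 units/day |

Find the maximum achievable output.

9

This is an integer program with binary decision variables.
bender: floor space 6 ≤ 6, output 9.
lathe + saw: floor space 2 + 4 = 6 ≤ 6, output 3 + 3 = 6.
lathe: floor space 2 ≤ 6, output 3.
Best is bender with total output 9.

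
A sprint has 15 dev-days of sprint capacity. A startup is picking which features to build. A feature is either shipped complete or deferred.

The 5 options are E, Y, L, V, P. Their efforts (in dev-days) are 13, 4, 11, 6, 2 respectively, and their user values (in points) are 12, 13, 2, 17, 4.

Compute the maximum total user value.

34

Y + V + P: effort 4 + 6 + 2 = 12 ≤ 15, user value 13 + 17 + 4 = 34.
Y + V: effort 4 + 6 = 10 ≤ 15, user value 13 + 17 = 30.
V + P: effort 6 + 2 = 8 ≤ 15, user value 17 + 4 = 21.
Best is Y, V, and P with total user value 34.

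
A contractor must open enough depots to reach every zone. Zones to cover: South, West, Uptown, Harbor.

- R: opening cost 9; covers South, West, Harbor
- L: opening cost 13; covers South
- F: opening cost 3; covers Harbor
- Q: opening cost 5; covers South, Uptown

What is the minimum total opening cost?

Choose R and Q: together they cover South, West, Uptown, Harbor — every zone.
Total opening cost: 9 + 5 = 14.

14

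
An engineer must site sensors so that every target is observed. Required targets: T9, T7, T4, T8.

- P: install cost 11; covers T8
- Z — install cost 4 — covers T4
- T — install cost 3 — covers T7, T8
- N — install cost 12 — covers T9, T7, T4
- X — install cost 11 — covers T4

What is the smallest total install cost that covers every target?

The greedy cost-per-new-target heuristic would pick T, Z, and N for 19, but a cheaper cover exists.
Choose T and N: together they cover T9, T7, T4, T8 — every target.
Total install cost: 3 + 12 = 15.
No cover costs less than 15.

15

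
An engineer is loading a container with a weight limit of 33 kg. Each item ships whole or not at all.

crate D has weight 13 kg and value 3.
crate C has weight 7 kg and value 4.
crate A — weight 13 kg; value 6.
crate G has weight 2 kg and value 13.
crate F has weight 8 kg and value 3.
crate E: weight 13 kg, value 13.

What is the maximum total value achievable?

crate C + crate G + crate F + crate E: weight 7 + 2 + 8 + 13 = 30 ≤ 33, value 4 + 13 + 3 + 13 = 33.
crate A + crate G + crate E: weight 13 + 2 + 13 = 28 ≤ 33, value 6 + 13 + 13 = 32.
crate C + crate G + crate E: weight 7 + 2 + 13 = 22 ≤ 33, value 4 + 13 + 13 = 30.
Best is crate C, crate G, crate F, and crate E with total value 33.

33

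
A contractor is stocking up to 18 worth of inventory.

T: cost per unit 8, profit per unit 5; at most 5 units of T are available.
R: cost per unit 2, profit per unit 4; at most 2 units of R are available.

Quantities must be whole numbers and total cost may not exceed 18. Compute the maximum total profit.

R has the best ratio (4/2); taking only R gives at most 2×4 = 8 (stopped by the supply cap of 2).
Mixing does better — 2×T and 1×R: cost 18 ≤ 18, profit 2·5 + 1·4 = 14.

14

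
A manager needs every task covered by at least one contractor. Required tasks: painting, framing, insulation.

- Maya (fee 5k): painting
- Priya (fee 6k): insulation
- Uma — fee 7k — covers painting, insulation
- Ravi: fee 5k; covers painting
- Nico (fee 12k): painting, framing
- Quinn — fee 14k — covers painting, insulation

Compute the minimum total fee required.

Choose Priya and Nico: together they cover painting, framing, insulation — every task.
Total fee: 6 + 12 = 18.

18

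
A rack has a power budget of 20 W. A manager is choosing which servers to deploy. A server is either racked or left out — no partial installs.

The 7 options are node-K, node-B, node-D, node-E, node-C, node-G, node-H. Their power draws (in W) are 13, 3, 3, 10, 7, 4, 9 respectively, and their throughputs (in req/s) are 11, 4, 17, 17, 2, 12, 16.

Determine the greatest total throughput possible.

50

Take node-B, node-D, node-E, and node-G: power draw 3 + 3 + 10 + 4 = 20 ≤ 20, throughput 4 + 17 + 17 + 12 = 50.
No other feasible combination does better.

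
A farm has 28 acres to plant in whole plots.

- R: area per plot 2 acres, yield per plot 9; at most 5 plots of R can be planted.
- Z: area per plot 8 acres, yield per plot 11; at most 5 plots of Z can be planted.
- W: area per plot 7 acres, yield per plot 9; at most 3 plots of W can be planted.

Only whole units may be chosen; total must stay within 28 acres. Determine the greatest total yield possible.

5×R and 2×Z: area 26 ≤ 28, yield 5·9 + 2·11 = 67.
5×R, 1×Z, and 1×W: area 25 ≤ 28, yield 5·9 + 1·11 + 1·9 = 65.
Best is 67.

67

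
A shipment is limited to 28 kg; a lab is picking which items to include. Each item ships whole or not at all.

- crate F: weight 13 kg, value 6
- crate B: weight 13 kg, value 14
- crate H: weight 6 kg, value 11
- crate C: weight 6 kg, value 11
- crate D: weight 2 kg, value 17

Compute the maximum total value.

This is a 0-1 knapsack instance.
Take crate B, crate H, crate C, and crate D: weight 13 + 6 + 6 + 2 = 27 ≤ 28, value 14 + 11 + 11 + 17 = 53.
No other feasible combination does better.

53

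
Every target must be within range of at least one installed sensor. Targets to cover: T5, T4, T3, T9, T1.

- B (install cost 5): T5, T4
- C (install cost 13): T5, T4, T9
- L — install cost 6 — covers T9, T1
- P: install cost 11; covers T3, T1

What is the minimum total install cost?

This is a weighted set-cover instance.
Choose B, L, and P: together they cover T5, T4, T3, T9, T1 — every target.
Total install cost: 5 + 6 + 11 = 22.

22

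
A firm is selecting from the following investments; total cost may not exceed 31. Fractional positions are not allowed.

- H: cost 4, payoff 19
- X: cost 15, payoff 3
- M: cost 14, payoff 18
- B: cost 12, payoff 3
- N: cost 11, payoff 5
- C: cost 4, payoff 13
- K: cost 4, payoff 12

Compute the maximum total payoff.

62

Take H, M, C, and K: cost 4 + 14 + 4 + 4 = 26 ≤ 31, payoff 19 + 18 + 13 + 12 = 62.
No other feasible combination does better.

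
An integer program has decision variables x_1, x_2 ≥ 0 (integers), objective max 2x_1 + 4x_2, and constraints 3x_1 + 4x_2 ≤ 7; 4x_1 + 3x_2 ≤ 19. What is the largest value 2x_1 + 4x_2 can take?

(x_1,x_2)=(1,1) is feasible, giving 6.
(x_1,x_2)=(0,1) is feasible, giving 4.
(x_1,x_2)=(2,0) is feasible, giving 4.
Maximum is 6 at (x_1,x_2)=(1,1).

6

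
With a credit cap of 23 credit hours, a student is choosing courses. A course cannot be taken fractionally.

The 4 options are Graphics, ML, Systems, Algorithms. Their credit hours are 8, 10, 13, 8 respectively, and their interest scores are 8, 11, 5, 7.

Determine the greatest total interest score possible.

19

Take Graphics and ML: credit hours 8 + 10 = 18 ≤ 23, interest score 8 + 11 = 19.
No other feasible combination does better.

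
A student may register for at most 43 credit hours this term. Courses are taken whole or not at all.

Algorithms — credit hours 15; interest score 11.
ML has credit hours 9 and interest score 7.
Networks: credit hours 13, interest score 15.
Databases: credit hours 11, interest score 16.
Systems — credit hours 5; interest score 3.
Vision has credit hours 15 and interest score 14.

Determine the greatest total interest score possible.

45

Treat it as a binary knapsack problem.
Allowing fractional choices, the relaxed optimum would be about 48.1, but courses are indivisible.
Networks + Databases + Vision: credit hours 13 + 11 + 15 = 39 ≤ 43, interest score 15 + 16 + 14 = 45.
Algorithms + Networks + Databases: credit hours 15 + 13 + 11 = 39 ≤ 43, interest score 11 + 15 + 16 = 42.
ML + Networks + Databases + Systems: credit hours 9 + 13 + 11 + 5 = 38 ≤ 43, interest score 7 + 15 + 16 + 3 = 41.
Best is Networks, Databases, and Vision with total interest score 45.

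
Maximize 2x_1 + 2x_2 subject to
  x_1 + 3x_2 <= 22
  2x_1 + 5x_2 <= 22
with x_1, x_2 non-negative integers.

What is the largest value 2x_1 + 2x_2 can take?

22

(x_1,x_2)=(11,0): 1·11+3·0=11≤22, 2·11+5·0=22≤22, objective 22.
(x_1,x_2)=(10,0): 1·10+3·0=10≤22, 2·10+5·0=20≤22, objective 20.
Maximum is 22 at (x_1,x_2)=(11,0).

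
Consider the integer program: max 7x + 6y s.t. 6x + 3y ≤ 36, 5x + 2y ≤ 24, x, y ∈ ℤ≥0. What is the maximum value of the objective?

(x,y)=(0,12): 6·0+3·12=36≤36, 5·0+2·12=24≤24, objective 72.
(x,y)=(0,11): 6·0+3·11=33≤36, 5·0+2·11=22≤24, objective 66.
Maximum is 72 at (x,y)=(0,12).

72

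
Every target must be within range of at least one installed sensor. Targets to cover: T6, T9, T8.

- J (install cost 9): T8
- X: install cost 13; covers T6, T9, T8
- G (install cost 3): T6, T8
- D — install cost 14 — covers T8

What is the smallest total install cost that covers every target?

The greedy cost-per-new-target heuristic would pick G and X for 16, but a cheaper cover exists.
X alone covers T6, T9, T8 — every target.
Total install cost: 13.
No cover costs less than 13.

13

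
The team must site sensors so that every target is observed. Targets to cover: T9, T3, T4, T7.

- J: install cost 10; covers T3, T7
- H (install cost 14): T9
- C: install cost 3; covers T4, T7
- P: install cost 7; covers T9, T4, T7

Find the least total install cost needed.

17

The greedy cost-per-new-target heuristic would pick C, P, and J for 20, but a cheaper cover exists.
Choose J and P: together they cover T9, T3, T4, T7 — every target.
Total install cost: 10 + 7 = 17.
No cover costs less than 17.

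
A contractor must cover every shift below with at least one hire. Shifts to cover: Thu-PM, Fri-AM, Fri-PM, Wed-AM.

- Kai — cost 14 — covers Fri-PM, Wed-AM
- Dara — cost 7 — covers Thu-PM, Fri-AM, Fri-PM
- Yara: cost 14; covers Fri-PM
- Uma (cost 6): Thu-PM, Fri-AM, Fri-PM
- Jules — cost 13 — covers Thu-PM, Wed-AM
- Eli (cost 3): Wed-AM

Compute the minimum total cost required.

9

Choose Uma and Eli: together they cover Thu-PM, Fri-AM, Fri-PM, Wed-AM — every shift.
Total cost: 6 + 3 = 9.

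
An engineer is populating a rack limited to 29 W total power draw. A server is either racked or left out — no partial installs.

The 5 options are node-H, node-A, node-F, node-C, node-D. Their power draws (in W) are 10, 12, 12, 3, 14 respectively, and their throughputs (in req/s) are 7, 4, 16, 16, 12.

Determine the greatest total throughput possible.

node-F + node-C + node-D: power draw 12 + 3 + 14 = 29 ≤ 29, throughput 16 + 16 + 12 = 44.
node-H + node-F + node-C: power draw 10 + 12 + 3 = 25 ≤ 29, throughput 7 + 16 + 16 = 39.
node-A + node-F + node-C: power draw 12 + 12 + 3 = 27 ≤ 29, throughput 4 + 16 + 16 = 36.
Best is node-F, node-C, and node-D with total throughput 44.

44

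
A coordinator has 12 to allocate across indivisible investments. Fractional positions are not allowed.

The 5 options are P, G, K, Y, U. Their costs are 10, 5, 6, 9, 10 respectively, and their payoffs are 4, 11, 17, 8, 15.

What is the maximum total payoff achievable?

Allowing fractional choices, the relaxed optimum would be about 29.5, but investments are indivisible.
K: cost 6 ≤ 12, payoff 17.
G + K: cost 5 + 6 = 11 ≤ 12, payoff 11 + 17 = 28.
Best is G and K with total payoff 28.

28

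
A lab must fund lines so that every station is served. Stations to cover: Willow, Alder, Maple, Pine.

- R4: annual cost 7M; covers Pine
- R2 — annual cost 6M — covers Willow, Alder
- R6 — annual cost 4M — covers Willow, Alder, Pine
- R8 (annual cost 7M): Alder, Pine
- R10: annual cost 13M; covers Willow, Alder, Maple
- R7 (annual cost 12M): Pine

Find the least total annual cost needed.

17

Choose R6 and R10: together they cover Willow, Alder, Maple, Pine — every station.
Total annual cost: 4 + 13 = 17.
No cover costs less than 17.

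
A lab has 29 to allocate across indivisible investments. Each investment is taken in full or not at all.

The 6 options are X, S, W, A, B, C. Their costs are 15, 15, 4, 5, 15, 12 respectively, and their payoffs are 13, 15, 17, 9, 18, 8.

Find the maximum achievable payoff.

Allowing fractional choices, the relaxed optimum would be about 49.0, but investments are indivisible.
S + W + A: cost 15 + 4 + 5 = 24 ≤ 29, payoff 15 + 17 + 9 = 41.
W + A + B: cost 4 + 5 + 15 = 24 ≤ 29, payoff 17 + 9 + 18 = 44.
X + W + A: cost 15 + 4 + 5 = 24 ≤ 29, payoff 13 + 17 + 9 = 39.
Best is W, A, and B with total payoff 44.

44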